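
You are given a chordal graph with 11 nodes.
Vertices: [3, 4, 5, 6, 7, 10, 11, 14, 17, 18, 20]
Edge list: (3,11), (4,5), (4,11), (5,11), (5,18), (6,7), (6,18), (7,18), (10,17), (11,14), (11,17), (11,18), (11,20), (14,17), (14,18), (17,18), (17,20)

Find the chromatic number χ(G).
Clique number ω(G) = 4 (lower bound: χ ≥ ω).
The clique on [11, 14, 17, 18] has size 4, forcing χ ≥ 4, and the coloring below uses 4 colors, so χ(G) = 4.
A valid 4-coloring: color 1: [7, 10, 11]; color 2: [3, 4, 18, 20]; color 3: [5, 6, 17]; color 4: [14].

χ(G) = 4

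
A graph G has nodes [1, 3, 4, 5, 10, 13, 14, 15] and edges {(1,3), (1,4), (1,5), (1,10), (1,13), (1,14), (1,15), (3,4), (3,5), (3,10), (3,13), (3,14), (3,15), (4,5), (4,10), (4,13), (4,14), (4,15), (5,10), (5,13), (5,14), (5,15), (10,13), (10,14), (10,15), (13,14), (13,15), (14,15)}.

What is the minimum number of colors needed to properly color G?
χ(G) = 8

Clique number ω(G) = 8 (lower bound: χ ≥ ω).
The clique on [1, 3, 4, 5, 10, 13, 14, 15] has size 8, forcing χ ≥ 8, and the coloring below uses 8 colors, so χ(G) = 8.
A valid 8-coloring: color 1: [5]; color 2: [10]; color 3: [4]; color 4: [14]; color 5: [15]; color 6: [3]; color 7: [13]; color 8: [1].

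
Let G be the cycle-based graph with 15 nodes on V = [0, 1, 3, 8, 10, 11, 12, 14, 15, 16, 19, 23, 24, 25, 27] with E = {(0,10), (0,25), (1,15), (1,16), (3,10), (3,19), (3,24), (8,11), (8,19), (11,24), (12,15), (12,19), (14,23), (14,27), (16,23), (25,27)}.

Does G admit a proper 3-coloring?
Yes, G is 3-colorable

A valid 3-coloring: color 1: [0, 1, 3, 11, 12, 23, 27]; color 2: [10, 14, 15, 16, 19, 24, 25]; color 3: [8].
(χ(G) = 3 ≤ 3.)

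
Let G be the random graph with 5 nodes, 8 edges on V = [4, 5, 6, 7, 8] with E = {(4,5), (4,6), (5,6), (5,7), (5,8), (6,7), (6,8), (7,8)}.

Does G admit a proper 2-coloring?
The clique on vertices [5, 6, 7, 8] has size 4 > 2, so it alone needs 4 colors.

No, G is not 2-colorable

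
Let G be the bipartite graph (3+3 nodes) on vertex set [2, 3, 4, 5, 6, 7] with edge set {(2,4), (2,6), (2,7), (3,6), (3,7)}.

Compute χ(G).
Clique number ω(G) = 2 (lower bound: χ ≥ ω).
The graph is bipartite (no odd cycle), so 2 colors suffice: χ(G) = 2.
A valid 2-coloring: color 1: [2, 3, 5]; color 2: [4, 6, 7].

χ(G) = 2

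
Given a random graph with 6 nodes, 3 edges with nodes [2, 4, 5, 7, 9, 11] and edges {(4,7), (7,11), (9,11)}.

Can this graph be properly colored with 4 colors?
A valid 4-coloring: color 1: [2, 5, 7, 9]; color 2: [4, 11].
(χ(G) = 2 ≤ 4.)

Yes, G is 4-colorable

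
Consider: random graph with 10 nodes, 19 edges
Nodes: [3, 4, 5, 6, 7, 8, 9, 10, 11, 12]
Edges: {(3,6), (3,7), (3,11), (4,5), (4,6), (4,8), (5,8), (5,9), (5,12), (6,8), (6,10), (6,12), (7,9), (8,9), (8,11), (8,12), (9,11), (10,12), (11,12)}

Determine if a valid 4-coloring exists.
Yes, G is 4-colorable

A valid 4-coloring: color 1: [3, 8, 10]; color 2: [4, 9, 12]; color 3: [5, 6, 7, 11].
(χ(G) = 3 ≤ 4.)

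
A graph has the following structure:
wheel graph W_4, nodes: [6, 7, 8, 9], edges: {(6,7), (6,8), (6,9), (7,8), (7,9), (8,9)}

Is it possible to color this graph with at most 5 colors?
A valid 5-coloring: color 1: [6]; color 2: [8]; color 3: [7]; color 4: [9].
(χ(G) = 4 ≤ 5.)

Yes, G is 5-colorable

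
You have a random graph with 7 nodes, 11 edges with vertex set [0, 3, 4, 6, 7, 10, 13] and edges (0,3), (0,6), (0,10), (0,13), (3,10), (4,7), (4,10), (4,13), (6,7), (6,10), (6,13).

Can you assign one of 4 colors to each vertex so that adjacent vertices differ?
Yes, G is 4-colorable

A valid 4-coloring: color 1: [7, 10, 13]; color 2: [0, 4]; color 3: [3, 6].
(χ(G) = 3 ≤ 4.)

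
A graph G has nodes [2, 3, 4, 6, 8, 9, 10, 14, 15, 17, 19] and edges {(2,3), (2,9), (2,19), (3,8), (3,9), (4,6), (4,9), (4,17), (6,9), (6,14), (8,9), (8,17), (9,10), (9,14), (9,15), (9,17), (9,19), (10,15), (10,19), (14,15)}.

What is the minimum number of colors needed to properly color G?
χ(G) = 3

Clique number ω(G) = 3 (lower bound: χ ≥ ω).
The clique on [2, 9, 19] has size 3, forcing χ ≥ 3, and the coloring below uses 3 colors, so χ(G) = 3.
A valid 3-coloring: color 1: [9]; color 2: [3, 6, 15, 17, 19]; color 3: [2, 4, 8, 10, 14].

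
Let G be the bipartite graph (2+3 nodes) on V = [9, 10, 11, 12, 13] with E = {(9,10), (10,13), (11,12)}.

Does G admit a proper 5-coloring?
A valid 5-coloring: color 1: [10, 11]; color 2: [9, 12, 13].
(χ(G) = 2 ≤ 5.)

Yes, G is 5-colorable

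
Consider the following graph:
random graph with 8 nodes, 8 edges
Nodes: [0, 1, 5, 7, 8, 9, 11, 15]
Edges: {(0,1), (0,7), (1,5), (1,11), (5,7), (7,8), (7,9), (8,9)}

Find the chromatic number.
χ(G) = 3

Clique number ω(G) = 3 (lower bound: χ ≥ ω).
The clique on [7, 8, 9] has size 3, forcing χ ≥ 3, and the coloring below uses 3 colors, so χ(G) = 3.
A valid 3-coloring: color 1: [1, 7, 15]; color 2: [0, 5, 9, 11]; color 3: [8].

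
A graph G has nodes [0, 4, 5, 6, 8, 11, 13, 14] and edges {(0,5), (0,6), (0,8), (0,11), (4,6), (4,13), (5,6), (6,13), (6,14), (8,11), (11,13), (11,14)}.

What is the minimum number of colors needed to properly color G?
χ(G) = 3

Clique number ω(G) = 3 (lower bound: χ ≥ ω).
The clique on [0, 8, 11] has size 3, forcing χ ≥ 3, and the coloring below uses 3 colors, so χ(G) = 3.
A valid 3-coloring: color 1: [6, 11]; color 2: [0, 13, 14]; color 3: [4, 5, 8].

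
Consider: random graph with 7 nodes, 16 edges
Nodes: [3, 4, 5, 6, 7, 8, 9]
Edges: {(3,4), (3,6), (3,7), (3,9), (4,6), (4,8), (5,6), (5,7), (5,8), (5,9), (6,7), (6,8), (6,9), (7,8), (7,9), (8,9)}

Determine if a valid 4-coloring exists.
No, G is not 4-colorable

The clique on vertices [5, 6, 7, 8, 9] has size 5 > 4, so it alone needs 5 colors.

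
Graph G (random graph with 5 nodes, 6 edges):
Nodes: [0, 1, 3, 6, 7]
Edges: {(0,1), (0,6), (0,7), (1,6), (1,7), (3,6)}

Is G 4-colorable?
Yes, G is 4-colorable

A valid 4-coloring: color 1: [1, 3]; color 2: [6, 7]; color 3: [0].
(χ(G) = 3 ≤ 4.)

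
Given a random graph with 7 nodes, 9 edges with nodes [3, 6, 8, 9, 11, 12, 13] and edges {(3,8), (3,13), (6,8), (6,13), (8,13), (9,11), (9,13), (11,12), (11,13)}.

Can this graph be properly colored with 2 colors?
No, G is not 2-colorable

The clique on vertices [3, 8, 13] has size 3 > 2, so it alone needs 3 colors.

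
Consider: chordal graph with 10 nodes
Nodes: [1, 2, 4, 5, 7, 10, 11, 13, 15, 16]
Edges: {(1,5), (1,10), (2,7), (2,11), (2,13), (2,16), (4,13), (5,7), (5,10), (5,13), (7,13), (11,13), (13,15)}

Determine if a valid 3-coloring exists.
A valid 3-coloring: color 1: [1, 13, 16]; color 2: [2, 4, 5, 15]; color 3: [7, 10, 11].
(χ(G) = 3 ≤ 3.)

Yes, G is 3-colorable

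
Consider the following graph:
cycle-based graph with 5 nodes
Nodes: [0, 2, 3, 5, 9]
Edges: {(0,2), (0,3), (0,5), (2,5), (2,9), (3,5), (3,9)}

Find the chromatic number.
χ(G) = 3

Clique number ω(G) = 3 (lower bound: χ ≥ ω).
The clique on [0, 2, 5] has size 3, forcing χ ≥ 3, and the coloring below uses 3 colors, so χ(G) = 3.
A valid 3-coloring: color 1: [5, 9]; color 2: [2, 3]; color 3: [0].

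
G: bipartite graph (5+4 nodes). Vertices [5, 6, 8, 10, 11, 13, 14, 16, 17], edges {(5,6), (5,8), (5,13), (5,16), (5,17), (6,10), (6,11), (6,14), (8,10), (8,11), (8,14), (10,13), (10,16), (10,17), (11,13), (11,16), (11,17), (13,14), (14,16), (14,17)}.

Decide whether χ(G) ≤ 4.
Yes, G is 4-colorable

A valid 4-coloring: color 1: [5, 10, 11, 14]; color 2: [6, 8, 13, 16, 17].
(χ(G) = 2 ≤ 4.)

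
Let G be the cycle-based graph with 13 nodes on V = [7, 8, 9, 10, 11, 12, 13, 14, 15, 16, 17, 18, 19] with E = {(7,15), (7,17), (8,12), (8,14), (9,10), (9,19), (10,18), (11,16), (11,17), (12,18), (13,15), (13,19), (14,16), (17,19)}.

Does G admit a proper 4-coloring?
Yes, G is 4-colorable

A valid 4-coloring: color 1: [10, 11, 12, 14, 15, 19]; color 2: [8, 9, 13, 16, 17, 18]; color 3: [7].
(χ(G) = 3 ≤ 4.)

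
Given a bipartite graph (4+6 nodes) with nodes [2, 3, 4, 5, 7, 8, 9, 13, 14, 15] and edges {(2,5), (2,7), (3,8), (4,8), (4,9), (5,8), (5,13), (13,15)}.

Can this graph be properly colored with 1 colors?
Edge (3,8) forces its endpoints to differ, so 1 color is not enough.

No, G is not 1-colorable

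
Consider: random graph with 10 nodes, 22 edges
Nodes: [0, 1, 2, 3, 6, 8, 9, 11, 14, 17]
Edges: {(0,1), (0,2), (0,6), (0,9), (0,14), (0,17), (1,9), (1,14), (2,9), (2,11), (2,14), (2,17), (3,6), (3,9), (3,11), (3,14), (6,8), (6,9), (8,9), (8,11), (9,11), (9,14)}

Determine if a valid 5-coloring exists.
Yes, G is 5-colorable

A valid 5-coloring: color 1: [9, 17]; color 2: [0, 3, 8]; color 3: [6, 11, 14]; color 4: [1, 2].
(χ(G) = 4 ≤ 5.)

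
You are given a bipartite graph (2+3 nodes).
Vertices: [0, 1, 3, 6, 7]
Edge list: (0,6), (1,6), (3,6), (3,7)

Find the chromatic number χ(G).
Clique number ω(G) = 2 (lower bound: χ ≥ ω).
The graph is bipartite (no odd cycle), so 2 colors suffice: χ(G) = 2.
A valid 2-coloring: color 1: [6, 7]; color 2: [0, 1, 3].

χ(G) = 2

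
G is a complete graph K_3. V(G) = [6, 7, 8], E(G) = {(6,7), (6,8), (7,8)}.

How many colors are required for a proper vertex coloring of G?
Clique number ω(G) = 3 (lower bound: χ ≥ ω).
The clique on [6, 7, 8] has size 3, forcing χ ≥ 3, and the coloring below uses 3 colors, so χ(G) = 3.
A valid 3-coloring: color 1: [6]; color 2: [8]; color 3: [7].

χ(G) = 3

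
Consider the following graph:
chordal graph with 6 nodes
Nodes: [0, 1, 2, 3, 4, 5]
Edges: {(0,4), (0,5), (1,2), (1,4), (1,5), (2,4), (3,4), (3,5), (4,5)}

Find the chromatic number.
χ(G) = 3

Clique number ω(G) = 3 (lower bound: χ ≥ ω).
The clique on [1, 2, 4] has size 3, forcing χ ≥ 3, and the coloring below uses 3 colors, so χ(G) = 3.
A valid 3-coloring: color 1: [4]; color 2: [2, 5]; color 3: [0, 1, 3].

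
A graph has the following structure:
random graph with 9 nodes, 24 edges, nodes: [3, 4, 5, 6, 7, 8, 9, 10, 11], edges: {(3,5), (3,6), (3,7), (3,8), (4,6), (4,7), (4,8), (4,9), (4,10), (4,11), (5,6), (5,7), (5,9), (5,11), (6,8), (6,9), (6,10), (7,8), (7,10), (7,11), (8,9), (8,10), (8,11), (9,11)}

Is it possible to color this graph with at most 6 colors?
A valid 6-coloring: color 1: [5, 8]; color 2: [3, 4]; color 3: [6, 11]; color 4: [7, 9]; color 5: [10].
(χ(G) = 5 ≤ 6.)

Yes, G is 6-colorable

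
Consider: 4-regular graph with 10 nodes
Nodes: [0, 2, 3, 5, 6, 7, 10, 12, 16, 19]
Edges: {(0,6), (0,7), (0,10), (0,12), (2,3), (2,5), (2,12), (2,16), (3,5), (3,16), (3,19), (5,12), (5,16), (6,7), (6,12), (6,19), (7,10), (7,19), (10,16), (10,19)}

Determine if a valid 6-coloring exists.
Yes, G is 6-colorable

A valid 6-coloring: color 1: [0, 5, 19]; color 2: [2, 6, 10]; color 3: [7, 12, 16]; color 4: [3].
(χ(G) = 4 ≤ 6.)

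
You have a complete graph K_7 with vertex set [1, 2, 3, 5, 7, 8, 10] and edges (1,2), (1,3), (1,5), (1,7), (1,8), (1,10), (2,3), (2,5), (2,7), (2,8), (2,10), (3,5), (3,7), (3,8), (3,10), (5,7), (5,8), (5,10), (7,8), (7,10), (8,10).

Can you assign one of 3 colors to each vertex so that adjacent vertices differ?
No, G is not 3-colorable

The clique on vertices [1, 2, 3, 5, 7, 8, 10] has size 7 > 3, so it alone needs 7 colors.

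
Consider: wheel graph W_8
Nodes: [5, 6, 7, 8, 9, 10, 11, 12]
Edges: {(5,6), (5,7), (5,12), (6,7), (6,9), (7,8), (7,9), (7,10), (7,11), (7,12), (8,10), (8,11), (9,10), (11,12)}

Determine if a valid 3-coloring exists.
No, G is not 3-colorable

Odd cycle [9, 6, 5, 12, 11, 8, 10] needs 3 colors (χ ≥ 3).
Vertex 7 is adjacent to every vertex of [5, 6, 8, 9, 10, 11, 12], which already need 3 colors among themselves, so 7 needs a new color (χ ≥ 4).
Hence χ(G) ≥ 4 > 3, so no proper 3-coloring exists.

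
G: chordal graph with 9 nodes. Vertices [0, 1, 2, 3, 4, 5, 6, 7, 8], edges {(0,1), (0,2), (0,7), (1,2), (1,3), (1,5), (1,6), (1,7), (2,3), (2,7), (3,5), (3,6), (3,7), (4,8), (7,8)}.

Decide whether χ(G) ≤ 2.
No, G is not 2-colorable

The clique on vertices [0, 1, 2, 7] has size 4 > 2, so it alone needs 4 colors.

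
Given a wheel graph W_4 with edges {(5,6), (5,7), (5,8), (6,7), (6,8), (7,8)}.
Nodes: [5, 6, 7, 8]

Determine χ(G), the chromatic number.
χ(G) = 4

Clique number ω(G) = 4 (lower bound: χ ≥ ω).
The clique on [5, 6, 7, 8] has size 4, forcing χ ≥ 4, and the coloring below uses 4 colors, so χ(G) = 4.
A valid 4-coloring: color 1: [6]; color 2: [5]; color 3: [7]; color 4: [8].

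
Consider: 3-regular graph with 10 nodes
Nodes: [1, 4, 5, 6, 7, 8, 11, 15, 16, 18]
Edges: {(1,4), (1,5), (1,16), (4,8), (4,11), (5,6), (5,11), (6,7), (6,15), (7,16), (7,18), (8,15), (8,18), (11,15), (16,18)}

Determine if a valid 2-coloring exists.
The clique on vertices [7, 16, 18] has size 3 > 2, so it alone needs 3 colors.

No, G is not 2-colorable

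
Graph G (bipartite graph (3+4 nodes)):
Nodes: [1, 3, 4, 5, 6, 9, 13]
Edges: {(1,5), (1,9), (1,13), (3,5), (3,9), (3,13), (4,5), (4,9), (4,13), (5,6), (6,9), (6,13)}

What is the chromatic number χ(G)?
χ(G) = 2

Clique number ω(G) = 2 (lower bound: χ ≥ ω).
The graph is bipartite (no odd cycle), so 2 colors suffice: χ(G) = 2.
A valid 2-coloring: color 1: [5, 9, 13]; color 2: [1, 3, 4, 6].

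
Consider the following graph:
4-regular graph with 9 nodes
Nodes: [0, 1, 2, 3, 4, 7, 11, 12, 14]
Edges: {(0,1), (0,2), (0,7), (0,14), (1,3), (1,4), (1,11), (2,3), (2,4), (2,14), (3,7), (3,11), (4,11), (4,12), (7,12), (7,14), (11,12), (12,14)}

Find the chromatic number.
Clique number ω(G) = 3 (lower bound: χ ≥ ω).
Suppose a proper 3-coloring c exists. The clique [0, 2, 14] takes 3 distinct colors; by symmetry let c(0) = 1, c(2) = 2, c(14) = 3.
- Vertex 7: neighbors [0, 14] already have colors [1, 3] ⇒ c(7) = 2.
- Vertex 12: neighbors [7, 14] already have colors [2, 3] ⇒ c(12) = 1.
- Vertex 4: neighbors [12, 2] already have colors [1, 2] ⇒ c(4) = 3.
- Vertex 1: neighbors [0, 4] already have colors [1, 3] ⇒ c(1) = 2.
- Vertex 11: neighbors [12, 1, 4] already have colors [1, 2, 3] — all 3 colors blocked. Contradiction.
The forced assignments end in a contradiction, so G has no proper 3-coloring (χ ≥ 4).
The coloring below uses 4 colors, so χ(G) = 4.
A valid 4-coloring: color 1: [0, 3, 12]; color 2: [2, 7, 11]; color 3: [4, 14]; color 4: [1].

χ(G) = 4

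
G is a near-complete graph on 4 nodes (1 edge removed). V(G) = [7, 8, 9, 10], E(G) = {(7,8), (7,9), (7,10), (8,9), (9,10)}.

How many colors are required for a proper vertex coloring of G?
Clique number ω(G) = 3 (lower bound: χ ≥ ω).
The clique on [7, 8, 9] has size 3, forcing χ ≥ 3, and the coloring below uses 3 colors, so χ(G) = 3.
A valid 3-coloring: color 1: [9]; color 2: [7]; color 3: [8, 10].

χ(G) = 3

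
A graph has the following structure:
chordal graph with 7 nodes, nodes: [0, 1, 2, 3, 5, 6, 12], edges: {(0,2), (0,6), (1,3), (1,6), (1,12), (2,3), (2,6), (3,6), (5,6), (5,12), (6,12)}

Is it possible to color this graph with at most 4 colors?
Yes, G is 4-colorable

A valid 4-coloring: color 1: [6]; color 2: [0, 3, 12]; color 3: [1, 2, 5].
(χ(G) = 3 ≤ 4.)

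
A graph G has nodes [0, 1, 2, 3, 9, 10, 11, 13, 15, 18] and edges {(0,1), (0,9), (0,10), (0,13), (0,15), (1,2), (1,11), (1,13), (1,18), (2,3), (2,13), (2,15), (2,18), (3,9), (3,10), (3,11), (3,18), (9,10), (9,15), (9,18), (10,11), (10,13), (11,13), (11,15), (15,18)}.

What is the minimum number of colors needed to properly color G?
Clique number ω(G) = 3 (lower bound: χ ≥ ω).
Odd cycle [18, 15, 0, 10, 3] needs 3 colors (χ ≥ 3).
Vertex 9 is adjacent to every vertex of [0, 3, 10, 15, 18], which already need 3 colors among themselves, so 9 needs a new color (χ ≥ 4).
The coloring below uses 4 colors, so χ(G) = 4.
A valid 4-coloring: color 1: [2, 9, 11]; color 2: [1, 10, 15]; color 3: [3, 13]; color 4: [0, 18].

χ(G) = 4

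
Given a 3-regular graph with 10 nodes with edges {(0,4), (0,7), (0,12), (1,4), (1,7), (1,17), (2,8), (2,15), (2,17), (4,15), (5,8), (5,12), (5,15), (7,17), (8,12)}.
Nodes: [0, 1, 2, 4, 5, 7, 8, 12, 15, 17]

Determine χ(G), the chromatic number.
Clique number ω(G) = 3 (lower bound: χ ≥ ω).
The clique on [1, 7, 17] has size 3, forcing χ ≥ 3, and the coloring below uses 3 colors, so χ(G) = 3.
A valid 3-coloring: color 1: [4, 12, 17]; color 2: [7, 8, 15]; color 3: [0, 1, 2, 5].

χ(G) = 3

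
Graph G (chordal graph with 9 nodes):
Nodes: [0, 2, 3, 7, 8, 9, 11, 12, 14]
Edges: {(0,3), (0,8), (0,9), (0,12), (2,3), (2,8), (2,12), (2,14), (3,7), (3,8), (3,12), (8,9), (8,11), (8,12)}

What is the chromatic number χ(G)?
Clique number ω(G) = 4 (lower bound: χ ≥ ω).
The clique on [0, 3, 8, 12] has size 4, forcing χ ≥ 4, and the coloring below uses 4 colors, so χ(G) = 4.
A valid 4-coloring: color 1: [7, 8, 14]; color 2: [3, 9, 11]; color 3: [12]; color 4: [0, 2].

χ(G) = 4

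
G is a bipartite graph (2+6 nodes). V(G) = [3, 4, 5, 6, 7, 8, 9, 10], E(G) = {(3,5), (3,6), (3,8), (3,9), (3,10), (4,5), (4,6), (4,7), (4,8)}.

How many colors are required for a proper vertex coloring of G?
χ(G) = 2

Clique number ω(G) = 2 (lower bound: χ ≥ ω).
The graph is bipartite (no odd cycle), so 2 colors suffice: χ(G) = 2.
A valid 2-coloring: color 1: [3, 4]; color 2: [5, 6, 7, 8, 9, 10].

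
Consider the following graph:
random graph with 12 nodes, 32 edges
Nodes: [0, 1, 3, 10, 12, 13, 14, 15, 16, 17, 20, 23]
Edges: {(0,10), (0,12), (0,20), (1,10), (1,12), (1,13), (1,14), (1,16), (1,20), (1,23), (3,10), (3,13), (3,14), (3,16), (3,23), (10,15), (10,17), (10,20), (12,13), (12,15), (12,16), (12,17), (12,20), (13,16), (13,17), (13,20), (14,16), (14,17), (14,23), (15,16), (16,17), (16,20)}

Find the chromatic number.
χ(G) = 5

Clique number ω(G) = 5 (lower bound: χ ≥ ω).
The clique on [1, 12, 13, 16, 20] has size 5, forcing χ ≥ 5, and the coloring below uses 5 colors, so χ(G) = 5.
A valid 5-coloring: color 1: [10, 16, 23]; color 2: [3, 12]; color 3: [0, 1, 15, 17]; color 4: [14, 20]; color 5: [13].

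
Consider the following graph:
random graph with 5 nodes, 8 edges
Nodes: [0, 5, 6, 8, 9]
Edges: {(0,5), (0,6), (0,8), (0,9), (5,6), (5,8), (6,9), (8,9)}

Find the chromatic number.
χ(G) = 3

Clique number ω(G) = 3 (lower bound: χ ≥ ω).
The clique on [0, 8, 9] has size 3, forcing χ ≥ 3, and the coloring below uses 3 colors, so χ(G) = 3.
A valid 3-coloring: color 1: [0]; color 2: [5, 9]; color 3: [6, 8].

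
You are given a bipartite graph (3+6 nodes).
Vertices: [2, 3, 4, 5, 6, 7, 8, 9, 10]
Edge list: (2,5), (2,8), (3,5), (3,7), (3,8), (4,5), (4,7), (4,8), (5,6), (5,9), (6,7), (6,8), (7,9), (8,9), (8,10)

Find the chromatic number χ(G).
χ(G) = 2

Clique number ω(G) = 2 (lower bound: χ ≥ ω).
The graph is bipartite (no odd cycle), so 2 colors suffice: χ(G) = 2.
A valid 2-coloring: color 1: [5, 7, 8]; color 2: [2, 3, 4, 6, 9, 10].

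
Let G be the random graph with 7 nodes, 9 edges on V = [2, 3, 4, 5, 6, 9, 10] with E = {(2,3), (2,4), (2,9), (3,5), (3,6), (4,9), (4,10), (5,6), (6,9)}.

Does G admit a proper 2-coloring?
No, G is not 2-colorable

The clique on vertices [2, 4, 9] has size 3 > 2, so it alone needs 3 colors.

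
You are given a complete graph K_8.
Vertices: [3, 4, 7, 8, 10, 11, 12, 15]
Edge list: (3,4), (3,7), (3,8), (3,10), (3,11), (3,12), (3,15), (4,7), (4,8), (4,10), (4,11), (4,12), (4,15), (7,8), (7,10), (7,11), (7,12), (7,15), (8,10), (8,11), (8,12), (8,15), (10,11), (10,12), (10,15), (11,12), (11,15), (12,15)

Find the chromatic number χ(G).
χ(G) = 8

Clique number ω(G) = 8 (lower bound: χ ≥ ω).
The clique on [3, 4, 7, 8, 10, 11, 12, 15] has size 8, forcing χ ≥ 8, and the coloring below uses 8 colors, so χ(G) = 8.
A valid 8-coloring: color 1: [12]; color 2: [10]; color 3: [3]; color 4: [15]; color 5: [7]; color 6: [11]; color 7: [4]; color 8: [8].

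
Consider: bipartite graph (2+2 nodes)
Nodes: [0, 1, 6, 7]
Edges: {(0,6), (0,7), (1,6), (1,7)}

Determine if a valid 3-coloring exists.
Yes, G is 3-colorable

A valid 3-coloring: color 1: [0, 1]; color 2: [6, 7].
(χ(G) = 2 ≤ 3.)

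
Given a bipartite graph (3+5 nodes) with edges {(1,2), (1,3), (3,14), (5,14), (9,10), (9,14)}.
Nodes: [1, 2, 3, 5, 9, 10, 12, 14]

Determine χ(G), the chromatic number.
Clique number ω(G) = 2 (lower bound: χ ≥ ω).
The graph is bipartite (no odd cycle), so 2 colors suffice: χ(G) = 2.
A valid 2-coloring: color 1: [1, 10, 12, 14]; color 2: [2, 3, 5, 9].

χ(G) = 2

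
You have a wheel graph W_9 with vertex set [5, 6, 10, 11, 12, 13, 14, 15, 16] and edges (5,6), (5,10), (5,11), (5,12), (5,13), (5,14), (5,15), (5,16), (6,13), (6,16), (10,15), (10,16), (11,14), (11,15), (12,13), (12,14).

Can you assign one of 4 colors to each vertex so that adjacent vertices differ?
Yes, G is 4-colorable

A valid 4-coloring: color 1: [5]; color 2: [6, 10, 11, 12]; color 3: [13, 14, 15, 16].
(χ(G) = 3 ≤ 4.)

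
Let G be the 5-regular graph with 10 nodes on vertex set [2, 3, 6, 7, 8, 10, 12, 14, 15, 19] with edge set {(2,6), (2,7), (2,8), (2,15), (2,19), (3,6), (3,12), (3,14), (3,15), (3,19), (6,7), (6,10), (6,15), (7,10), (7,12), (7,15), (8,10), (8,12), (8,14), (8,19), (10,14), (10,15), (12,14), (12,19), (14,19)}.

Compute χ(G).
χ(G) = 4

Clique number ω(G) = 4 (lower bound: χ ≥ ω).
The clique on [2, 6, 7, 15] has size 4, forcing χ ≥ 4, and the coloring below uses 4 colors, so χ(G) = 4.
A valid 4-coloring: color 1: [3, 7, 8]; color 2: [6, 14]; color 3: [15, 19]; color 4: [2, 10, 12].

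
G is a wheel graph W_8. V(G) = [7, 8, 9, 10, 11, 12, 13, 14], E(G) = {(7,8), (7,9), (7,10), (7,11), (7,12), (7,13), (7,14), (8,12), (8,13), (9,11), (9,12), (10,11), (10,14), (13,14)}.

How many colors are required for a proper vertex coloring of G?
Clique number ω(G) = 3 (lower bound: χ ≥ ω).
Odd cycle [13, 14, 10, 11, 9, 12, 8] needs 3 colors (χ ≥ 3).
Vertex 7 is adjacent to every vertex of [8, 9, 10, 11, 12, 13, 14], which already need 3 colors among themselves, so 7 needs a new color (χ ≥ 4).
The coloring below uses 4 colors, so χ(G) = 4.
A valid 4-coloring: color 1: [7]; color 2: [10, 12, 13]; color 3: [8, 11, 14]; color 4: [9].

χ(G) = 4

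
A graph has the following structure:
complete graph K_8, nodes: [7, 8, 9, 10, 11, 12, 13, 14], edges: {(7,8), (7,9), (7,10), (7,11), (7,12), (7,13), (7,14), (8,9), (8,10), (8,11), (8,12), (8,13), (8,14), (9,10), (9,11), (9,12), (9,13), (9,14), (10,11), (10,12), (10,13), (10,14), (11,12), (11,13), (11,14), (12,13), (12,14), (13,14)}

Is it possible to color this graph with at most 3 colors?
No, G is not 3-colorable

The clique on vertices [7, 8, 9, 10, 11, 12, 13, 14] has size 8 > 3, so it alone needs 8 colors.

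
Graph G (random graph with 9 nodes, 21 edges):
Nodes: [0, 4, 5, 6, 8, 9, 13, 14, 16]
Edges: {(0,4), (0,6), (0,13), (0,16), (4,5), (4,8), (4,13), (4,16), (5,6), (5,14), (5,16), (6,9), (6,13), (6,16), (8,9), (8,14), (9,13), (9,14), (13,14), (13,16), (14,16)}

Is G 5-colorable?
Yes, G is 5-colorable

A valid 5-coloring: color 1: [9, 16]; color 2: [5, 8, 13]; color 3: [4, 6, 14]; color 4: [0].
(χ(G) = 4 ≤ 5.)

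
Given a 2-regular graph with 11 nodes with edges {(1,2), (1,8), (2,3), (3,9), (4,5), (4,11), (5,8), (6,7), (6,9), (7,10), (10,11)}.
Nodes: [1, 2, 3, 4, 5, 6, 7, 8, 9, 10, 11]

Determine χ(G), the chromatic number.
χ(G) = 3

Clique number ω(G) = 2 (lower bound: χ ≥ ω).
Odd cycle [10, 11, 4, 5, 8, 1, 2, 3, 9, 6, 7] needs 3 colors (χ ≥ 3).
The coloring below uses 3 colors, so χ(G) = 3.
A valid 3-coloring: color 1: [1, 3, 4, 6, 10]; color 2: [2, 7, 8, 9, 11]; color 3: [5].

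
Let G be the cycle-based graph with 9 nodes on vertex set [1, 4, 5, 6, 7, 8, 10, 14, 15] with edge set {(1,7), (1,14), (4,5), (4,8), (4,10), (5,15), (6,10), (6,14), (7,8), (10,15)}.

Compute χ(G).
χ(G) = 3

Clique number ω(G) = 2 (lower bound: χ ≥ ω).
Odd cycle [6, 10, 4, 8, 7, 1, 14] needs 3 colors (χ ≥ 3).
The coloring below uses 3 colors, so χ(G) = 3.
A valid 3-coloring: color 1: [5, 8, 10, 14]; color 2: [1, 4, 6, 15]; color 3: [7].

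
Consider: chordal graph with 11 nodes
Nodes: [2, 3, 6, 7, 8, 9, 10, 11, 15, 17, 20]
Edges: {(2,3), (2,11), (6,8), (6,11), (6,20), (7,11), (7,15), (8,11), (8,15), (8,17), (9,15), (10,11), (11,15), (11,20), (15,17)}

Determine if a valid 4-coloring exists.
A valid 4-coloring: color 1: [3, 9, 11, 17]; color 2: [2, 6, 10, 15]; color 3: [7, 8, 20].
(χ(G) = 3 ≤ 4.)

Yes, G is 4-colorable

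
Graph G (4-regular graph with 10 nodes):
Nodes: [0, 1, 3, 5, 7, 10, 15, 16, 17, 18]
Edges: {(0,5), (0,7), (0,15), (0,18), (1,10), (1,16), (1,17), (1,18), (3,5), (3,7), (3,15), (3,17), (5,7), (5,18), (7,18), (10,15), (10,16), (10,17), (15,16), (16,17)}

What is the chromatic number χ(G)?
Clique number ω(G) = 4 (lower bound: χ ≥ ω).
The clique on [0, 5, 7, 18] has size 4, forcing χ ≥ 4, and the coloring below uses 4 colors, so χ(G) = 4.
A valid 4-coloring: color 1: [7, 15, 17]; color 2: [0, 1, 3]; color 3: [5, 16]; color 4: [10, 18].

χ(G) = 4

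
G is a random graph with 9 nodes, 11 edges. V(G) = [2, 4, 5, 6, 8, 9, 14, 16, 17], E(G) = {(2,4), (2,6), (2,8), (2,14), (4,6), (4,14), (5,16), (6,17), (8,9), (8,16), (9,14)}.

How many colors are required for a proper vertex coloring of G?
χ(G) = 3

Clique number ω(G) = 3 (lower bound: χ ≥ ω).
The clique on [2, 4, 14] has size 3, forcing χ ≥ 3, and the coloring below uses 3 colors, so χ(G) = 3.
A valid 3-coloring: color 1: [2, 9, 16, 17]; color 2: [5, 6, 8, 14]; color 3: [4].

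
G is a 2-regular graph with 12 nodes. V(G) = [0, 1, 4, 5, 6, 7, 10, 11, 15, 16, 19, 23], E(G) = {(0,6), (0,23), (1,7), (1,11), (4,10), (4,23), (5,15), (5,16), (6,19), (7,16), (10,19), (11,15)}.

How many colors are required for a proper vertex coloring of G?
Clique number ω(G) = 2 (lower bound: χ ≥ ω).
The graph is bipartite (no odd cycle), so 2 colors suffice: χ(G) = 2.
A valid 2-coloring: color 1: [1, 6, 10, 15, 16, 23]; color 2: [0, 4, 5, 7, 11, 19].

χ(G) = 2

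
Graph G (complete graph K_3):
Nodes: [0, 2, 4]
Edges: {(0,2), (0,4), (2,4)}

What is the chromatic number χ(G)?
χ(G) = 3

Clique number ω(G) = 3 (lower bound: χ ≥ ω).
The clique on [0, 2, 4] has size 3, forcing χ ≥ 3, and the coloring below uses 3 colors, so χ(G) = 3.
A valid 3-coloring: color 1: [2]; color 2: [4]; color 3: [0].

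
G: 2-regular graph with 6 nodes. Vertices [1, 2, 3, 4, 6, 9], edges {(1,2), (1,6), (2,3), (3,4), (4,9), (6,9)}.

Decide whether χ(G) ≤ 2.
Yes, G is 2-colorable

A valid 2-coloring: color 1: [1, 3, 9]; color 2: [2, 4, 6].
(χ(G) = 2 ≤ 2.)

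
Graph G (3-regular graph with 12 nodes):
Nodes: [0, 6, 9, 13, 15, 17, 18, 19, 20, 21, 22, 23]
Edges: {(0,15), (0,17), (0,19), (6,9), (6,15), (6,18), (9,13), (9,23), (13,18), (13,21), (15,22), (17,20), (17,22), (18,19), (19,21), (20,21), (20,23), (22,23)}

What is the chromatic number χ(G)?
Clique number ω(G) = 2 (lower bound: χ ≥ ω).
Odd cycle [0, 17, 20, 21, 13, 18, 19] needs 3 colors (χ ≥ 3).
The coloring below uses 3 colors, so χ(G) = 3.
A valid 3-coloring: color 1: [15, 17, 18, 21, 23]; color 2: [0, 6, 13, 20, 22]; color 3: [9, 19].

χ(G) = 3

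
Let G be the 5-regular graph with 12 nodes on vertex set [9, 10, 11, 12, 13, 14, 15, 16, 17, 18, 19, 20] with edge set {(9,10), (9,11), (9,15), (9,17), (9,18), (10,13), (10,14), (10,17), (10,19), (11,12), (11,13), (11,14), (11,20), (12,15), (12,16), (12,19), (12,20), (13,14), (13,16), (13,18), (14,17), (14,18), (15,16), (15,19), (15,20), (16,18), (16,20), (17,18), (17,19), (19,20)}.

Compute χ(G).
χ(G) = 4

Clique number ω(G) = 4 (lower bound: χ ≥ ω).
The clique on [12, 15, 16, 20] has size 4, forcing χ ≥ 4, and the coloring below uses 4 colors, so χ(G) = 4.
A valid 4-coloring: color 1: [9, 14, 16, 19]; color 2: [10, 11, 15, 18]; color 3: [13, 17, 20]; color 4: [12].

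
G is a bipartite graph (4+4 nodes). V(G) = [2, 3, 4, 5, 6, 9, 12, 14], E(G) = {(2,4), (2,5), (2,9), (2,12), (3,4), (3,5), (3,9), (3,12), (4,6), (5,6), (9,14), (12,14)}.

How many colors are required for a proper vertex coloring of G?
χ(G) = 2

Clique number ω(G) = 2 (lower bound: χ ≥ ω).
The graph is bipartite (no odd cycle), so 2 colors suffice: χ(G) = 2.
A valid 2-coloring: color 1: [2, 3, 6, 14]; color 2: [4, 5, 9, 12].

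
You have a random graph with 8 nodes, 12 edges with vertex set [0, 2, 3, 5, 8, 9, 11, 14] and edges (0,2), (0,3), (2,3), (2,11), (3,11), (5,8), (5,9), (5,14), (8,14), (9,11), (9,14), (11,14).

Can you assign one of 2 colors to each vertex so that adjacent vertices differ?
No, G is not 2-colorable

The clique on vertices [0, 2, 3] has size 3 > 2, so it alone needs 3 colors.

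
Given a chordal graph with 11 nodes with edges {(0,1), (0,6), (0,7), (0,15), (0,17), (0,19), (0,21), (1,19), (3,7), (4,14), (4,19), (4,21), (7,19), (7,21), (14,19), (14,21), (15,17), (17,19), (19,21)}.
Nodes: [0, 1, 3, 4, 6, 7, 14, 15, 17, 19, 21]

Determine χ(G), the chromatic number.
χ(G) = 4

Clique number ω(G) = 4 (lower bound: χ ≥ ω).
The clique on [0, 7, 19, 21] has size 4, forcing χ ≥ 4, and the coloring below uses 4 colors, so χ(G) = 4.
A valid 4-coloring: color 1: [0, 3, 4]; color 2: [6, 15, 19]; color 3: [1, 17, 21]; color 4: [7, 14].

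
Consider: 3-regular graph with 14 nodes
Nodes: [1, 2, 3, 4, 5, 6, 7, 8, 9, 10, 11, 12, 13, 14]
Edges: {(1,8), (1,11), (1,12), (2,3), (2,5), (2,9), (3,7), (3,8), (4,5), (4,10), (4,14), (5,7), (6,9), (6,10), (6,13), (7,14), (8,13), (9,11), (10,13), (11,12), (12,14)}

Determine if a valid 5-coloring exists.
Yes, G is 5-colorable

A valid 5-coloring: color 1: [1, 3, 5, 9, 10, 14]; color 2: [2, 4, 7, 11, 13]; color 3: [6, 8, 12].
(χ(G) = 3 ≤ 5.)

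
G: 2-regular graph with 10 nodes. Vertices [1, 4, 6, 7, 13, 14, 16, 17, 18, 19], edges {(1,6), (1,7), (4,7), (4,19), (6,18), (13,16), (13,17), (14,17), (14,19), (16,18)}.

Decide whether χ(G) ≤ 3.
A valid 3-coloring: color 1: [6, 7, 16, 17, 19]; color 2: [1, 4, 13, 14, 18].
(χ(G) = 2 ≤ 3.)

Yes, G is 3-colorable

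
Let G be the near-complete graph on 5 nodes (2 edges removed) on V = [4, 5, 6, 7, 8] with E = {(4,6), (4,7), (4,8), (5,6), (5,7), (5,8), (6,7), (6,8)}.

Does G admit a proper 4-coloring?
A valid 4-coloring: color 1: [6]; color 2: [7, 8]; color 3: [4, 5].
(χ(G) = 3 ≤ 4.)

Yes, G is 4-colorable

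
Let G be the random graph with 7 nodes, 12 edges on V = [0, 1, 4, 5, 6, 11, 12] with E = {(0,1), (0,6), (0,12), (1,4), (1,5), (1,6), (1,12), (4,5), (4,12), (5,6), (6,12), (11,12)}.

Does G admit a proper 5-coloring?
A valid 5-coloring: color 1: [1, 11]; color 2: [5, 12]; color 3: [4, 6]; color 4: [0].
(χ(G) = 4 ≤ 5.)

Yes, G is 5-colorable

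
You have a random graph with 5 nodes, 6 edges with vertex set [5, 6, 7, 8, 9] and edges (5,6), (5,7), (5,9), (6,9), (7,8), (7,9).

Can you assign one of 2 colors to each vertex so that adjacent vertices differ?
The clique on vertices [5, 6, 9] has size 3 > 2, so it alone needs 3 colors.

No, G is not 2-colorable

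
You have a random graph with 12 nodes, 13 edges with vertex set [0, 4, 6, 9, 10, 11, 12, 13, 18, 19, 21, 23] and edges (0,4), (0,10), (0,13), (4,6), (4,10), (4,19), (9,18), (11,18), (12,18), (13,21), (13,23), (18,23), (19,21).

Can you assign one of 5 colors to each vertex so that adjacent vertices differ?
A valid 5-coloring: color 1: [4, 13, 18]; color 2: [0, 6, 9, 11, 12, 21, 23]; color 3: [10, 19].
(χ(G) = 3 ≤ 5.)

Yes, G is 5-colorable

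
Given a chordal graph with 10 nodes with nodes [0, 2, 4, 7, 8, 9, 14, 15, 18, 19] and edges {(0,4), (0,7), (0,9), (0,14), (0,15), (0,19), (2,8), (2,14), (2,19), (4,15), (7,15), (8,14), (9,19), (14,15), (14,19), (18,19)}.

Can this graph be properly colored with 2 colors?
The clique on vertices [0, 9, 19] has size 3 > 2, so it alone needs 3 colors.

No, G is not 2-colorable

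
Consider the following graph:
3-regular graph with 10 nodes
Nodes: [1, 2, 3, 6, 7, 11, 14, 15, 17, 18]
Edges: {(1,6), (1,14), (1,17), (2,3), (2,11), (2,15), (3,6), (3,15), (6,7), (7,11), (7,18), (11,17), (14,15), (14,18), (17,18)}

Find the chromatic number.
χ(G) = 3

Clique number ω(G) = 3 (lower bound: χ ≥ ω).
The clique on [2, 3, 15] has size 3, forcing χ ≥ 3, and the coloring below uses 3 colors, so χ(G) = 3.
A valid 3-coloring: color 1: [2, 6, 14, 17]; color 2: [1, 11, 15, 18]; color 3: [3, 7].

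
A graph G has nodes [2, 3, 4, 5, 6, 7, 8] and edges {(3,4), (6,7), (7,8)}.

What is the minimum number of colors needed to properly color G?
χ(G) = 2

Clique number ω(G) = 2 (lower bound: χ ≥ ω).
The graph is bipartite (no odd cycle), so 2 colors suffice: χ(G) = 2.
A valid 2-coloring: color 1: [2, 4, 5, 7]; color 2: [3, 6, 8].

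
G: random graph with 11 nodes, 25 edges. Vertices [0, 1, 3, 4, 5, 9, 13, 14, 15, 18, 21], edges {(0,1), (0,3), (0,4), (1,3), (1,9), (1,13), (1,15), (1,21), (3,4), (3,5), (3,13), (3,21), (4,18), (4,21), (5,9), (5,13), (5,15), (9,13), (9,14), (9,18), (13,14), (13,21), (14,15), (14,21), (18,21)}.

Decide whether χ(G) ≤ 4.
A valid 4-coloring: color 1: [0, 9, 15, 21]; color 2: [3, 14, 18]; color 3: [4, 13]; color 4: [1, 5].
(χ(G) = 4 ≤ 4.)

Yes, G is 4-colorable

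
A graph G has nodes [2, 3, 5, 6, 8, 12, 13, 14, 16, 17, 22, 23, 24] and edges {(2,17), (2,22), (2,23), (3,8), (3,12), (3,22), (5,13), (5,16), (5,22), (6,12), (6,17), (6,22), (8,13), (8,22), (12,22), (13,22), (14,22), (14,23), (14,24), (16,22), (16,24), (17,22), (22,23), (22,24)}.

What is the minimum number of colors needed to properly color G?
Clique number ω(G) = 3 (lower bound: χ ≥ ω).
The clique on [2, 17, 22] has size 3, forcing χ ≥ 3, and the coloring below uses 3 colors, so χ(G) = 3.
A valid 3-coloring: color 1: [22]; color 2: [2, 3, 6, 13, 14, 16]; color 3: [5, 8, 12, 17, 23, 24].

χ(G) = 3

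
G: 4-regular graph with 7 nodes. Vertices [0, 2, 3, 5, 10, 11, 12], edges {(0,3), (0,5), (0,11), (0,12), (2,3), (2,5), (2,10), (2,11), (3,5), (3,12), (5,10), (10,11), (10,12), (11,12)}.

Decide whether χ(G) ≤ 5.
Yes, G is 5-colorable

A valid 5-coloring: color 1: [2, 12]; color 2: [5, 11]; color 3: [3, 10]; color 4: [0].
(χ(G) = 4 ≤ 5.)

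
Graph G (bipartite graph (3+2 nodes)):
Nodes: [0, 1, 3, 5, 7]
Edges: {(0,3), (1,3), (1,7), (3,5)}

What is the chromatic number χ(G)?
Clique number ω(G) = 2 (lower bound: χ ≥ ω).
The graph is bipartite (no odd cycle), so 2 colors suffice: χ(G) = 2.
A valid 2-coloring: color 1: [3, 7]; color 2: [0, 1, 5].

χ(G) = 2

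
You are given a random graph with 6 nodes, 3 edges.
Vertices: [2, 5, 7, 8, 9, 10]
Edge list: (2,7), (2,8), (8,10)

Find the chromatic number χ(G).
χ(G) = 2

Clique number ω(G) = 2 (lower bound: χ ≥ ω).
The graph is bipartite (no odd cycle), so 2 colors suffice: χ(G) = 2.
A valid 2-coloring: color 1: [5, 7, 8, 9]; color 2: [2, 10].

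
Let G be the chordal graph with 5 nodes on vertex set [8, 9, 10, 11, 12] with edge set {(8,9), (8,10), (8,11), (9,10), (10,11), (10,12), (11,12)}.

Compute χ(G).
Clique number ω(G) = 3 (lower bound: χ ≥ ω).
The clique on [8, 9, 10] has size 3, forcing χ ≥ 3, and the coloring below uses 3 colors, so χ(G) = 3.
A valid 3-coloring: color 1: [10]; color 2: [9, 11]; color 3: [8, 12].

χ(G) = 3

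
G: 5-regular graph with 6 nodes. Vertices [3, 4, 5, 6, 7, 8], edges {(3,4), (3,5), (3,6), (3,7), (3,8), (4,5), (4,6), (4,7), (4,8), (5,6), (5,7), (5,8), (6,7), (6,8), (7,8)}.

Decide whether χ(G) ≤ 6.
A valid 6-coloring: color 1: [4]; color 2: [6]; color 3: [3]; color 4: [7]; color 5: [8]; color 6: [5].
(χ(G) = 6 ≤ 6.)

Yes, G is 6-colorable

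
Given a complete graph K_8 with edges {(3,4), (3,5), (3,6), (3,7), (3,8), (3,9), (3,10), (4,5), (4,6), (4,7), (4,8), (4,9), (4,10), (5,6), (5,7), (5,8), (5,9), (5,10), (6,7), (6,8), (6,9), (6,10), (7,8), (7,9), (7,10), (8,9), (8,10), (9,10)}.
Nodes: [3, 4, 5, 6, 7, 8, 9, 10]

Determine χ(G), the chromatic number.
Clique number ω(G) = 8 (lower bound: χ ≥ ω).
The clique on [3, 4, 5, 6, 7, 8, 9, 10] has size 8, forcing χ ≥ 8, and the coloring below uses 8 colors, so χ(G) = 8.
A valid 8-coloring: color 1: [7]; color 2: [8]; color 3: [5]; color 4: [6]; color 5: [9]; color 6: [10]; color 7: [3]; color 8: [4].

χ(G) = 8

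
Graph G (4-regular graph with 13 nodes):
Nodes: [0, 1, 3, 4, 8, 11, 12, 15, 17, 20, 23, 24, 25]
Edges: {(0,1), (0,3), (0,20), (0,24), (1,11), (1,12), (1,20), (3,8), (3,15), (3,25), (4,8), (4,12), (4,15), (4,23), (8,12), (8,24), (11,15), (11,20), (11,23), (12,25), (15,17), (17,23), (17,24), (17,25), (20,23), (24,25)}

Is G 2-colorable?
The clique on vertices [0, 1, 20] has size 3 > 2, so it alone needs 3 colors.

No, G is not 2-colorable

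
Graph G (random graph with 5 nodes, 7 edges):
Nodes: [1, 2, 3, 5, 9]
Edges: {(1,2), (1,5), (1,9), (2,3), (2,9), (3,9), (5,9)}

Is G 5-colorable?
A valid 5-coloring: color 1: [9]; color 2: [1, 3]; color 3: [2, 5].
(χ(G) = 3 ≤ 5.)

Yes, G is 5-colorable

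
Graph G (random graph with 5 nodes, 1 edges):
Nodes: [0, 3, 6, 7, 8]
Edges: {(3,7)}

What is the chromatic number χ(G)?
χ(G) = 2

Clique number ω(G) = 2 (lower bound: χ ≥ ω).
The graph is bipartite (no odd cycle), so 2 colors suffice: χ(G) = 2.
A valid 2-coloring: color 1: [0, 6, 7, 8]; color 2: [3].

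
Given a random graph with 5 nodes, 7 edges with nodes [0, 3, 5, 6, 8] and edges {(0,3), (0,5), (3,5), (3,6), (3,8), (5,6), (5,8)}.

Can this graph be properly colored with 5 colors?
A valid 5-coloring: color 1: [3]; color 2: [5]; color 3: [0, 6, 8].
(χ(G) = 3 ≤ 5.)

Yes, G is 5-colorable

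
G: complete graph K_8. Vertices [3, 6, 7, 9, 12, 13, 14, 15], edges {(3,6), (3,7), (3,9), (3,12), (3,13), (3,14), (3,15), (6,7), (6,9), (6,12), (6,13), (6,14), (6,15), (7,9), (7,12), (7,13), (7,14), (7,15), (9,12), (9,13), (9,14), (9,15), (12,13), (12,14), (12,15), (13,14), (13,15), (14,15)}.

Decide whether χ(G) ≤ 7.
No, G is not 7-colorable

The clique on vertices [3, 6, 7, 9, 12, 13, 14, 15] has size 8 > 7, so it alone needs 8 colors.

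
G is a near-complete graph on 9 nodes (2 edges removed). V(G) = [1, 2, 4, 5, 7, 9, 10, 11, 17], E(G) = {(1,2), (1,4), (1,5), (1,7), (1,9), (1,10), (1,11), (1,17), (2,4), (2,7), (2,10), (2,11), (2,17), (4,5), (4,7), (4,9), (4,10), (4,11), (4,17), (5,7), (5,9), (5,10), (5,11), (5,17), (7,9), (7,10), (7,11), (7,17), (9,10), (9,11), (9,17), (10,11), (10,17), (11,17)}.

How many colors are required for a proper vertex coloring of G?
Clique number ω(G) = 8 (lower bound: χ ≥ ω).
The clique on [1, 4, 5, 7, 9, 10, 11, 17] has size 8, forcing χ ≥ 8, and the coloring below uses 8 colors, so χ(G) = 8.
A valid 8-coloring: color 1: [7]; color 2: [4]; color 3: [10]; color 4: [17]; color 5: [11]; color 6: [1]; color 7: [2, 5]; color 8: [9].

χ(G) = 8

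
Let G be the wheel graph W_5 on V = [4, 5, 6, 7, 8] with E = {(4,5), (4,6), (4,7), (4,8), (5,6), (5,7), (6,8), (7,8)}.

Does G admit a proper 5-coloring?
A valid 5-coloring: color 1: [4]; color 2: [5, 8]; color 3: [6, 7].
(χ(G) = 3 ≤ 5.)

Yes, G is 5-colorable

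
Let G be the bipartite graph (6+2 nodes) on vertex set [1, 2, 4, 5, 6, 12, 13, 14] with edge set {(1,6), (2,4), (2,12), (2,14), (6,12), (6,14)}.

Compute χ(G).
Clique number ω(G) = 2 (lower bound: χ ≥ ω).
The graph is bipartite (no odd cycle), so 2 colors suffice: χ(G) = 2.
A valid 2-coloring: color 1: [2, 5, 6, 13]; color 2: [1, 4, 12, 14].

χ(G) = 2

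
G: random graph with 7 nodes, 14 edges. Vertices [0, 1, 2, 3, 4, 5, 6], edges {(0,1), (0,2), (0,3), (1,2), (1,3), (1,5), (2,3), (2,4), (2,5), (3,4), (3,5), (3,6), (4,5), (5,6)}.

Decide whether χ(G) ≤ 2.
No, G is not 2-colorable

The clique on vertices [0, 1, 2, 3] has size 4 > 2, so it alone needs 4 colors.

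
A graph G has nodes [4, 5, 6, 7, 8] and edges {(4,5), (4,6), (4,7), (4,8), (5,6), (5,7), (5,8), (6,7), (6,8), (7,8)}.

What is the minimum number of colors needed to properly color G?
χ(G) = 5

Clique number ω(G) = 5 (lower bound: χ ≥ ω).
The clique on [4, 5, 6, 7, 8] has size 5, forcing χ ≥ 5, and the coloring below uses 5 colors, so χ(G) = 5.
A valid 5-coloring: color 1: [6]; color 2: [7]; color 3: [4]; color 4: [8]; color 5: [5].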